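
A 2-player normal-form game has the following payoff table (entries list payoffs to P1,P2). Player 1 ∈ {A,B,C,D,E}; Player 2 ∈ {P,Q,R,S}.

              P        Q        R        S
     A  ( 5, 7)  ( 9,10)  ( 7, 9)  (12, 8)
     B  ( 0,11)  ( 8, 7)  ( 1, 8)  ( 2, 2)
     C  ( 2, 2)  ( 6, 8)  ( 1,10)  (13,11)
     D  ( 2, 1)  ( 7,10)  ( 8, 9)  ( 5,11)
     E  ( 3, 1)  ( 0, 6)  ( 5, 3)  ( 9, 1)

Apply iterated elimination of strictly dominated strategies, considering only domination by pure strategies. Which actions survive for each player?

P1 drop B (A beats it: P:5>0 Q:9>8 R:7>1 S:12>2)
P1 drop E (A beats it: P:5>3 Q:9>0 R:7>5 S:12>9)
P2 drop P (Q beats it: A:10>7 C:8>2 D:10>1)
P1→{A,C,D} P2→{Q,R,S}

Survivors P1:{A,C,D} P2:{Q,R,S}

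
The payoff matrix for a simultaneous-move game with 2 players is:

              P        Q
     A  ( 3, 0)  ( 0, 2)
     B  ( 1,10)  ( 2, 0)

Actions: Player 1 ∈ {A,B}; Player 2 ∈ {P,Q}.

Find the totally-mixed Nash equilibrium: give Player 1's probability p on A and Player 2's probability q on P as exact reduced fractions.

P1 indiff ⇒ q·3+(1-q)·0 = q·1+(1-q)·2 ⇒ q(2) = (1-q)(2) ⇒ q = 1/2
P2 indiff ⇒ p·0+(1-p)·10 = p·2+(1-p)·0 ⇒ p(-2) = (1-p)(-10) ⇒ p = 5/6

(p,q) = (5/6, 1/2)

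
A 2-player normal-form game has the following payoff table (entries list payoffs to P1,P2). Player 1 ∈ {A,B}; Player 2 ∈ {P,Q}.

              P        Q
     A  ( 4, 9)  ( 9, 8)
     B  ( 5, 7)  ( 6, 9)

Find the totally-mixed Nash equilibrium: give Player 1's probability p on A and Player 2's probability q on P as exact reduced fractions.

p=2/3, q=3/4

P1 indiff ⇒ q·4+(1-q)·9 = q·5+(1-q)·6 ⇒ q(-1) = (1-q)(-3) ⇒ q = 3/4
P2 indiff ⇒ p·9+(1-p)·7 = p·8+(1-p)·9 ⇒ p(1) = (1-p)(2) ⇒ p = 2/3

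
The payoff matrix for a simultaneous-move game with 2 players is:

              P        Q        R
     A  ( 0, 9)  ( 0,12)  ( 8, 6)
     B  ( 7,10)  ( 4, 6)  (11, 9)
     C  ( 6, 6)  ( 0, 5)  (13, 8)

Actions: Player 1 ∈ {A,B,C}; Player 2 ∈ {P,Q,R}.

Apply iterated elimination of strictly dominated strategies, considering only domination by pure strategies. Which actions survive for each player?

P1 drop A (B beats it: P:7>0 Q:4>0 R:11>8)
P2 drop Q (P beats it: B:10>6 C:6>5)
P1→{B,C} P2→{P,R}

IESDS → P1:{B,C} P2:{P,R}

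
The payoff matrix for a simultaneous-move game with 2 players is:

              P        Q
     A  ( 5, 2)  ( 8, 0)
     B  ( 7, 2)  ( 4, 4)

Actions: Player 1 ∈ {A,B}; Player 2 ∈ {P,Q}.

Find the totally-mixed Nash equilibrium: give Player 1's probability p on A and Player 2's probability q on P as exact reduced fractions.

P1 indiff ⇒ q·5+(1-q)·8 = q·7+(1-q)·4 ⇒ q(-2) = (1-q)(-4) ⇒ q = 2/3
P2 indiff ⇒ p·2+(1-p)·2 = p·0+(1-p)·4 ⇒ p(2) = (1-p)(2) ⇒ p = 1/2

p=1/2, q=2/3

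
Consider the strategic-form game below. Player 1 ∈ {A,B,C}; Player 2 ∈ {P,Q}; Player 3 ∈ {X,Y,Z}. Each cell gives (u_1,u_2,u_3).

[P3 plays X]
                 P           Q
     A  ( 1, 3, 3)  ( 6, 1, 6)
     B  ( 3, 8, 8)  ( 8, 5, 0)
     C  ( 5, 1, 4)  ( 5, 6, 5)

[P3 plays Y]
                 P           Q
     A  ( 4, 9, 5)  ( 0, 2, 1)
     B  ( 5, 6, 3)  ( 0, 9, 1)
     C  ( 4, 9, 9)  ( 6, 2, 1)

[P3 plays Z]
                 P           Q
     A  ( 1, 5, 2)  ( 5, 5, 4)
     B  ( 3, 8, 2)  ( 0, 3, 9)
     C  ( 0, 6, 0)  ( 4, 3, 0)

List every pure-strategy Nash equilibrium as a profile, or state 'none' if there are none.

(A,P,X): not NE [P1→C gives 5>1; P3→Y gives 5>3]
(A,P,Y): not NE [P1→B gives 5>4]
(A,P,Z): not NE [P1→B gives 3>1; P3→Y gives 5>2]
(A,Q,X): not NE [P1→B gives 8>6; P2→P gives 3>1]
(A,Q,Y): not NE [P1→C gives 6>0; P2→P gives 9>2; P3→X gives 6>1]
(A,Q,Z): not NE [P3→X gives 6>4]
(B,P,X): not NE [P1→C gives 5>3]
(B,P,Y): not NE [P2→Q gives 9>6; P3→X gives 8>3]
(B,P,Z): not NE [P3→X gives 8>2]
(B,Q,X): not NE [P2→P gives 8>5; P3→Z gives 9>0]
(B,Q,Y): not NE [P1→C gives 6>0; P3→Z gives 9>1]
(B,Q,Z): not NE [P1→A gives 5>0; P2→P gives 8>3]
(C,P,X): not NE [P2→Q gives 6>1; P3→Y gives 9>4]
(C,P,Y): not NE [P1→B gives 5>4]
(C,P,Z): not NE [P1→B gives 3>0; P3→Y gives 9>0]
(C,Q,X): not NE [P1→B gives 8>5]
(C,Q,Y): not NE [P2→P gives 9>2; P3→X gives 5>1]
(C,Q,Z): not NE [P1→A gives 5>4; P2→P gives 6>3; P3→X gives 5>0]

PSNE: ∅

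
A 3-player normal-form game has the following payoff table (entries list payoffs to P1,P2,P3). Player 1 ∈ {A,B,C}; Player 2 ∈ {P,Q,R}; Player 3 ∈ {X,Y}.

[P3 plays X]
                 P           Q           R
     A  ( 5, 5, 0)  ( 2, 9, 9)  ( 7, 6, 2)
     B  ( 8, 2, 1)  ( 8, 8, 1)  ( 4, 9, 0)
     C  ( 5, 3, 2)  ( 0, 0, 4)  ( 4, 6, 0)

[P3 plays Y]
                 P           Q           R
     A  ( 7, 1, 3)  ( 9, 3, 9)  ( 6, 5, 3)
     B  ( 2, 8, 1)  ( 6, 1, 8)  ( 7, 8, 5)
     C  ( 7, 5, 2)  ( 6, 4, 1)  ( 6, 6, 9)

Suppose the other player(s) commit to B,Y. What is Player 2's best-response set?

u_2(P vs B,Y) = 8
u_2(Q vs B,Y) = 1
u_2(R vs B,Y) = 8
max payoff 8 at {P,R}

BR_2 = {P,R}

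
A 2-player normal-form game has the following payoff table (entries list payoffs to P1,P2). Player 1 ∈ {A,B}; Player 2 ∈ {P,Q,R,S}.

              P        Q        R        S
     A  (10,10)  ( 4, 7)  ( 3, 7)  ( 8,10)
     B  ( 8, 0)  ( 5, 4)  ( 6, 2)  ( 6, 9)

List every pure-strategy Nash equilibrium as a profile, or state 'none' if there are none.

NE set: (A,P), (A,S)

(A,P): NE
(A,Q): not NE [P1→B gives 5>4; P2→S gives 10>7]
(A,R): not NE [P1→B gives 6>3; P2→S gives 10>7]
(A,S): NE
(B,P): not NE [P1→A gives 10>8; P2→S gives 9>0]
(B,Q): not NE [P2→S gives 9>4]
(B,R): not NE [P2→S gives 9>2]
(B,S): not NE [P1→A gives 8>6]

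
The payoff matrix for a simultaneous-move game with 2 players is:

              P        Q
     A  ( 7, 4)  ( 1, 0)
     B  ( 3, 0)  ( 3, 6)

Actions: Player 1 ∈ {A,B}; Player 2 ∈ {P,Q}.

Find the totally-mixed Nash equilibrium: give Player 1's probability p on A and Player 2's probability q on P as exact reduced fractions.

(p,q) = (3/5, 1/3)

P1 indiff ⇒ q·7+(1-q)·1 = q·3+(1-q)·3 ⇒ q(4) = (1-q)(2) ⇒ q = 1/3
P2 indiff ⇒ p·4+(1-p)·0 = p·0+(1-p)·6 ⇒ p(4) = (1-p)(6) ⇒ p = 3/5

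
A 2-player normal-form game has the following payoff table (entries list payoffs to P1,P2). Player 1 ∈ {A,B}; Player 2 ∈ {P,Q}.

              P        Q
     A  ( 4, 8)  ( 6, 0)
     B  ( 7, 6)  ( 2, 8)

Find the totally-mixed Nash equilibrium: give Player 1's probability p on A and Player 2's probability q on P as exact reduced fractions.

P1 indiff ⇒ q·4+(1-q)·6 = q·7+(1-q)·2 ⇒ q(-3) = (1-q)(-4) ⇒ q = 4/7
P2 indiff ⇒ p·8+(1-p)·6 = p·0+(1-p)·8 ⇒ p(8) = (1-p)(2) ⇒ p = 1/5

p=1/5, q=4/7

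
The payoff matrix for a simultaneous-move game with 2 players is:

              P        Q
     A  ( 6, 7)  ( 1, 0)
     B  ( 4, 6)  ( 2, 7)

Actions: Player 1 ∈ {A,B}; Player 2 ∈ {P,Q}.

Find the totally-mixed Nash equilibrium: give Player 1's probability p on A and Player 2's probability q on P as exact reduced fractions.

P1 mixes 1/8 on A; P2 mixes 1/3 on P

P1 indiff ⇒ q·6+(1-q)·1 = q·4+(1-q)·2 ⇒ q(2) = (1-q)(1) ⇒ q = 1/3
P2 indiff ⇒ p·7+(1-p)·6 = p·0+(1-p)·7 ⇒ p(7) = (1-p)(1) ⇒ p = 1/8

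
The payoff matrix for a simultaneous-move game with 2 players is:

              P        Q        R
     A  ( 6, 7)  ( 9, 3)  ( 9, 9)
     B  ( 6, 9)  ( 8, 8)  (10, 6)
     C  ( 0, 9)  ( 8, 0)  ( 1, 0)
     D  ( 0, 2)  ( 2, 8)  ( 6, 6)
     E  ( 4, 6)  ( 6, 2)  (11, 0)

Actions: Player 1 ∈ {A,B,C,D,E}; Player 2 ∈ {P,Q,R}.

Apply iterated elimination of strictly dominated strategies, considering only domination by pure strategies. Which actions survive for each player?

P1 drop C (A beats it: P:6>0 Q:9>8 R:9>1)
P1 drop D (A beats it: P:6>0 Q:9>2 R:9>6)
P2 drop Q (P beats it: A:7>3 B:9>8 E:6>2)
P1→{A,B,E} P2→{P,R}

IESDS → P1:{A,B,E} P2:{P,R}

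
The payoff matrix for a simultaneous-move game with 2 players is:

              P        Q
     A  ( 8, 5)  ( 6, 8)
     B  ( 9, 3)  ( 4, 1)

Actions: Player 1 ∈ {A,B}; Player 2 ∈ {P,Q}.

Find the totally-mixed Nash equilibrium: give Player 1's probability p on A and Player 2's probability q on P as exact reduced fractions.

p=2/5, q=2/3

P1 indiff ⇒ q·8+(1-q)·6 = q·9+(1-q)·4 ⇒ q(-1) = (1-q)(-2) ⇒ q = 2/3
P2 indiff ⇒ p·5+(1-p)·3 = p·8+(1-p)·1 ⇒ p(-3) = (1-p)(-2) ⇒ p = 2/5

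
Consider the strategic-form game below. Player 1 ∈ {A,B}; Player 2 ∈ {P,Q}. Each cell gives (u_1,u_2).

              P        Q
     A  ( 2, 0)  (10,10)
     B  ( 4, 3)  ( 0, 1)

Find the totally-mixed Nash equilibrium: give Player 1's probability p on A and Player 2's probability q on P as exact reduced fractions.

P1 indiff ⇒ q·2+(1-q)·10 = q·4+(1-q)·0 ⇒ q(-2) = (1-q)(-10) ⇒ q = 5/6
P2 indiff ⇒ p·0+(1-p)·3 = p·10+(1-p)·1 ⇒ p(-10) = (1-p)(-2) ⇒ p = 1/6

(p,q) = (1/6, 5/6)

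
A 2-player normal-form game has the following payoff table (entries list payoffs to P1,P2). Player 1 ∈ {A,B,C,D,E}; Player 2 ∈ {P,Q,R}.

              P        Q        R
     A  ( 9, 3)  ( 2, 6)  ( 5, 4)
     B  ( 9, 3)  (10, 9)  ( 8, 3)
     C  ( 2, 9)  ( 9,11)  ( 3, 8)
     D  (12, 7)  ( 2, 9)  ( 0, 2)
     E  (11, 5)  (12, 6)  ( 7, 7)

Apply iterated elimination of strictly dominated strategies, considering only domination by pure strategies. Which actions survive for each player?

P1 drop A (E beats it: P:11>9 Q:12>2 R:7>5)
P1 drop C (B beats it: P:9>2 Q:10>9 R:8>3)
P2 drop P (Q beats it: B:9>3 D:9>7 E:6>5)
P1 drop D (B beats it: Q:10>2 R:8>0)
P1→{B,E} P2→{Q,R}

Survivors P1:{B,E} P2:{Q,R}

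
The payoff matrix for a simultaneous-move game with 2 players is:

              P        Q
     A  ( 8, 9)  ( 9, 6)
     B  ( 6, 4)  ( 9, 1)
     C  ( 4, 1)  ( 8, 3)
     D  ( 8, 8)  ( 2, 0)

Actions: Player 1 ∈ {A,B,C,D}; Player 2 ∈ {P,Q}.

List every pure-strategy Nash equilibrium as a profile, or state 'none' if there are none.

(A,P): NE
(A,Q): not NE [P2→P gives 9>6]
(B,P): not NE [P1→D gives 8>6]
(B,Q): not NE [P2→P gives 4>1]
(C,P): not NE [P1→D gives 8>4; P2→Q gives 3>1]
(C,Q): not NE [P1→B gives 9>8]
(D,P): NE
(D,Q): not NE [P1→B gives 9>2; P2→P gives 8>0]

NE set: (A,P), (D,P)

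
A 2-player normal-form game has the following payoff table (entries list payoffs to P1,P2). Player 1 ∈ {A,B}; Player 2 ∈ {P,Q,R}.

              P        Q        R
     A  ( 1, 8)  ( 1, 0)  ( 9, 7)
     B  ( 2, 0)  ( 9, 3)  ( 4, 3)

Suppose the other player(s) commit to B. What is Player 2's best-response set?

P2 best: {Q,R}

u_2(P vs B) = 0
u_2(Q vs B) = 3
u_2(R vs B) = 3
max payoff 3 at {Q,R}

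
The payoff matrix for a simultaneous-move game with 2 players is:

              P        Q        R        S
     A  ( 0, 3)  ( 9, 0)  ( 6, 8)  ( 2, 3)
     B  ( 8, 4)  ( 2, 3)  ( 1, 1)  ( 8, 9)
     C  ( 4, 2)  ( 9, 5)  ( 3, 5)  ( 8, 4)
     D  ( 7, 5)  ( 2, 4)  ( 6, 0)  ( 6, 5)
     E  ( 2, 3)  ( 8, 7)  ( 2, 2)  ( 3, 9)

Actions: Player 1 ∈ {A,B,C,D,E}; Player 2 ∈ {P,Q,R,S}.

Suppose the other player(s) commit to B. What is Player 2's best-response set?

BR_2 = {S}

u_2(P vs B) = 4
u_2(Q vs B) = 3
u_2(R vs B) = 1
u_2(S vs B) = 9
max payoff 9 at {S}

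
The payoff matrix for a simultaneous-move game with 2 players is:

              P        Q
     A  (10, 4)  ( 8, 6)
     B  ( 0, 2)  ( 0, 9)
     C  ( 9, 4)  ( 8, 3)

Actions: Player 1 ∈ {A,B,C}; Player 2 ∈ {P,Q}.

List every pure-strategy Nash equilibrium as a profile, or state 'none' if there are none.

(A,P): not NE [P2→Q gives 6>4]
(A,Q): NE
(B,P): not NE [P1→A gives 10>0; P2→Q gives 9>2]
(B,Q): not NE [P1→C gives 8>0]
(C,P): not NE [P1→A gives 10>9]
(C,Q): not NE [P2→P gives 4>3]

PSNE = {(A,Q)}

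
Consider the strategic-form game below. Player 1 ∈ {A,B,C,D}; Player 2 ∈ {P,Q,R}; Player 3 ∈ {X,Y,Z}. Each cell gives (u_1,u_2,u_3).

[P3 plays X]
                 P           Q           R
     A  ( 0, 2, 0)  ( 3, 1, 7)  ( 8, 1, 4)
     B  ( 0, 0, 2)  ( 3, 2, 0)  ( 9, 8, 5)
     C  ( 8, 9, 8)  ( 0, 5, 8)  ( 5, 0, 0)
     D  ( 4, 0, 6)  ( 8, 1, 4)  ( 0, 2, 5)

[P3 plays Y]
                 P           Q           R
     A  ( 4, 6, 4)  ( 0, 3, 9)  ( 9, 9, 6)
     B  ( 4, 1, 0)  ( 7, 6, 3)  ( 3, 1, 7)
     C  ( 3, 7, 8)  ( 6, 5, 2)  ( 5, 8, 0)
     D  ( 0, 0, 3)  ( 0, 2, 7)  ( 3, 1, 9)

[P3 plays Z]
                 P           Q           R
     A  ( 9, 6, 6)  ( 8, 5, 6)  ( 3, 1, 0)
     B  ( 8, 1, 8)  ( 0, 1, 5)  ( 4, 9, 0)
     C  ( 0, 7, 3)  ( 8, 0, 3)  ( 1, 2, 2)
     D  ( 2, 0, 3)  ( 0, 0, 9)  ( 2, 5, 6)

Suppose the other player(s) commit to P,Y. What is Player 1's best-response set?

u_1(A vs P,Y) = 4
u_1(B vs P,Y) = 4
u_1(C vs P,Y) = 3
u_1(D vs P,Y) = 0
max payoff 4 at {A,B}

P1 best: {A,B}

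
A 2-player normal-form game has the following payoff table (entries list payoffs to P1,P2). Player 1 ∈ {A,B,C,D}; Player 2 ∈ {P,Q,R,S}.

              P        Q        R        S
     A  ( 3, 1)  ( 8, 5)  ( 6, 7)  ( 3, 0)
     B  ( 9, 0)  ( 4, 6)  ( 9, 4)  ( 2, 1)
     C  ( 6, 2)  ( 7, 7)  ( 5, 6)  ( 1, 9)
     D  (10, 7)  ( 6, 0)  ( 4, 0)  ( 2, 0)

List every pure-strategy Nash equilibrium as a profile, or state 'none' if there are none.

(A,P): not NE [P1→D gives 10>3; P2→R gives 7>1]
(A,Q): not NE [P2→R gives 7>5]
(A,R): not NE [P1→B gives 9>6]
(A,S): not NE [P2→R gives 7>0]
(B,P): not NE [P1→D gives 10>9; P2→Q gives 6>0]
(B,Q): not NE [P1→A gives 8>4]
(B,R): not NE [P2→Q gives 6>4]
(B,S): not NE [P1→A gives 3>2; P2→Q gives 6>1]
(C,P): not NE [P1→D gives 10>6; P2→S gives 9>2]
(C,Q): not NE [P1→A gives 8>7; P2→S gives 9>7]
(C,R): not NE [P1→B gives 9>5; P2→S gives 9>6]
(C,S): not NE [P1→A gives 3>1]
(D,P): NE
(D,Q): not NE [P1→A gives 8>6; P2→P gives 7>0]
(D,R): not NE [P1→B gives 9>4; P2→P gives 7>0]
(D,S): not NE [P1→A gives 3>2; P2→P gives 7>0]

Nash profiles: (D,P)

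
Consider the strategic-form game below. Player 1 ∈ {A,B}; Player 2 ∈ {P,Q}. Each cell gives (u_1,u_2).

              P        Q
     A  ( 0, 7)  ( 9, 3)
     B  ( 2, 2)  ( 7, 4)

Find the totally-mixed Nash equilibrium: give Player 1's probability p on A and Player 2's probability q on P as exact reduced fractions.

P1 indiff ⇒ q·0+(1-q)·9 = q·2+(1-q)·7 ⇒ q(-2) = (1-q)(-2) ⇒ q = 1/2
P2 indiff ⇒ p·7+(1-p)·2 = p·3+(1-p)·4 ⇒ p(4) = (1-p)(2) ⇒ p = 1/3

p=1/3, q=1/2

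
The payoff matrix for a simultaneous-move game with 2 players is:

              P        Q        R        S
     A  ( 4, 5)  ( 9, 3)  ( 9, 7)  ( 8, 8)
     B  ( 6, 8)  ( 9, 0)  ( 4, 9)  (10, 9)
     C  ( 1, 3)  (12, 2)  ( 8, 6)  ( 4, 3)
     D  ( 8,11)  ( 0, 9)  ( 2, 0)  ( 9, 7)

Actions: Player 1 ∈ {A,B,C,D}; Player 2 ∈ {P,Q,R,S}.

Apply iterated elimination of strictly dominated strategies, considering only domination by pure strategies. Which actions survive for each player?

P2 drop Q (P beats it: A:5>3 B:8>0 C:3>2 D:11>9)
P1 drop C (A beats it: P:4>1 R:9>8 S:8>4)
P1→{A,B,D} P2→{P,R,S}

Remaining: P1:{A,B,D} P2:{P,R,S}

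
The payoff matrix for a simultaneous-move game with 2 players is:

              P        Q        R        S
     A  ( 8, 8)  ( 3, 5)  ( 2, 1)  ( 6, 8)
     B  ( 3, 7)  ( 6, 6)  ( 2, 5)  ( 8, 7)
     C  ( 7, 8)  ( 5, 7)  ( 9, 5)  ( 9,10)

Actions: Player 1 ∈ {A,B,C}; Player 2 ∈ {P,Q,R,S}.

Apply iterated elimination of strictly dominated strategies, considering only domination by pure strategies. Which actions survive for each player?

Survivors P1:{A,C} P2:{P,S}

P2 drop Q (P beats it: A:8>5 B:7>6 C:8>7)
P1 drop B (C beats it: P:7>3 R:9>2 S:9>8)
P2 drop R (P beats it: A:8>1 C:8>5)
P1→{A,C} P2→{P,S}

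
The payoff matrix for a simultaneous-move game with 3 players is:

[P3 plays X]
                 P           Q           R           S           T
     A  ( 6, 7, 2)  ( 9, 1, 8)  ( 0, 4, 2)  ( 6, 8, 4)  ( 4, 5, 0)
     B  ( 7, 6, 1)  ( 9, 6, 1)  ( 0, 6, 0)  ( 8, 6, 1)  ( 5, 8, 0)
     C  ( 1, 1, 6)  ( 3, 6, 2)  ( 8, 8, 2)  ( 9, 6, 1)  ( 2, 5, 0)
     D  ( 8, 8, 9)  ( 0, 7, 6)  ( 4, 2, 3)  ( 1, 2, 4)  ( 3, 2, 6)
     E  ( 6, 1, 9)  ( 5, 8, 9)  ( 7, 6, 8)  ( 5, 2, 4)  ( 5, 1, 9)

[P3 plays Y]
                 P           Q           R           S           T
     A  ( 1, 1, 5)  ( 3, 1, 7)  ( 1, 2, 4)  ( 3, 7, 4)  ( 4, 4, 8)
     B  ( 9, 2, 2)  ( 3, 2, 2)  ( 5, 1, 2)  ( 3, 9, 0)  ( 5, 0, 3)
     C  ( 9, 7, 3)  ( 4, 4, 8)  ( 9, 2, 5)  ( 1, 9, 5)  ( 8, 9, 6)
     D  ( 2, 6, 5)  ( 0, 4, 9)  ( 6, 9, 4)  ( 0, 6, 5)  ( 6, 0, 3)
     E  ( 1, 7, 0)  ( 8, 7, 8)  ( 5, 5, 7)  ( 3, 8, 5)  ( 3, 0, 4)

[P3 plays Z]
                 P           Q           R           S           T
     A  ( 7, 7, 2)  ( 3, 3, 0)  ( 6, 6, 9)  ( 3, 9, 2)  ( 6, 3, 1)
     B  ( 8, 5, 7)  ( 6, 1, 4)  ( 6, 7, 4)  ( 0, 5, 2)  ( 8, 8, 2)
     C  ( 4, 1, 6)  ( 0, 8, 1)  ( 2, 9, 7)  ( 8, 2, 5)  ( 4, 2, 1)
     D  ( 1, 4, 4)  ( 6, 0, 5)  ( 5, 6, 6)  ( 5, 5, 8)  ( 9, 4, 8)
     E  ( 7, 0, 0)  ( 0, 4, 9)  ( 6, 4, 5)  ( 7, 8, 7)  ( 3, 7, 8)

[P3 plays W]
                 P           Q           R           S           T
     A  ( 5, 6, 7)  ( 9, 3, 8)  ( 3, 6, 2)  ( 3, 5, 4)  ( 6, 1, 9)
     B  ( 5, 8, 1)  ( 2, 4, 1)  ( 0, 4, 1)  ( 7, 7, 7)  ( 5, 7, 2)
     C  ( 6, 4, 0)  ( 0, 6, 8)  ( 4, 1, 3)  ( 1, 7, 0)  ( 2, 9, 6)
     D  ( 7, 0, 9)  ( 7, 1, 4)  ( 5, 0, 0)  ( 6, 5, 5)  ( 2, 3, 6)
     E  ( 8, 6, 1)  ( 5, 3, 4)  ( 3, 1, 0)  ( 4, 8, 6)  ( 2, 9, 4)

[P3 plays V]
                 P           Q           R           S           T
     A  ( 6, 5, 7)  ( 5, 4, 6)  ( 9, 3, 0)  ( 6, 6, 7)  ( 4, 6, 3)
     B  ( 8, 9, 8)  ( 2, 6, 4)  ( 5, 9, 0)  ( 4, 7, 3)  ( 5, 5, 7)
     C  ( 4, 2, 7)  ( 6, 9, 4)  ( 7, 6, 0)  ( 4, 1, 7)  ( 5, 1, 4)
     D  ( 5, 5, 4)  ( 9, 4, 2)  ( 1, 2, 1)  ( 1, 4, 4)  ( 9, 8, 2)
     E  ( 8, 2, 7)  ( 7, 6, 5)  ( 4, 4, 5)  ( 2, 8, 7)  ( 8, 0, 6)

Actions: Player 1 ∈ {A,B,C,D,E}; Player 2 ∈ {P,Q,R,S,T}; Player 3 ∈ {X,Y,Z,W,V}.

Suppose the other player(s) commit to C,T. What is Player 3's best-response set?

u_3(X vs C,T) = 0
u_3(Y vs C,T) = 6
u_3(Z vs C,T) = 1
u_3(W vs C,T) = 6
u_3(V vs C,T) = 4
max payoff 6 at {Y,W}

argmax u_3 = {Y,W}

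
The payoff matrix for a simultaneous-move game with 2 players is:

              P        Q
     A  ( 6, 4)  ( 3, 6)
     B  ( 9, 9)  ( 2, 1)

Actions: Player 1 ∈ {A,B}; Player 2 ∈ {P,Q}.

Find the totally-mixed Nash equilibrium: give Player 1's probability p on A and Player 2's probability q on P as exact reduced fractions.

p=4/5, q=1/4

P1 indiff ⇒ q·6+(1-q)·3 = q·9+(1-q)·2 ⇒ q(-3) = (1-q)(-1) ⇒ q = 1/4
P2 indiff ⇒ p·4+(1-p)·9 = p·6+(1-p)·1 ⇒ p(-2) = (1-p)(-8) ⇒ p = 4/5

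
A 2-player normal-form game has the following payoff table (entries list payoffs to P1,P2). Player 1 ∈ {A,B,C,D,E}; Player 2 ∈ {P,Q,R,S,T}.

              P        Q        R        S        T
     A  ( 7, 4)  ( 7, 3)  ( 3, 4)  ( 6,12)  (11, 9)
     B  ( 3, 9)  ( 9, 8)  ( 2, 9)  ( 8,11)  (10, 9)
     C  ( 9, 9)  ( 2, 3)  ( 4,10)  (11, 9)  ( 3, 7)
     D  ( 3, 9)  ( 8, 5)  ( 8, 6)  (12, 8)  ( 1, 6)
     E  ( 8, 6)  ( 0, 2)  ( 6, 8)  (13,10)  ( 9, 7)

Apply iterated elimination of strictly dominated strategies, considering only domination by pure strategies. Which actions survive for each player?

IESDS → P1:{C,D,E} P2:{P,R,S}

P2 drop Q (P beats it: A:4>3 B:9>8 C:9>3 D:9>5 E:6>2)
P2 drop T (S beats it: A:12>9 B:11>9 C:9>7 D:8>6 E:10>7)
P1 drop A (C beats it: P:9>7 R:4>3 S:11>6)
P1 drop B (C beats it: P:9>3 R:4>2 S:11>8)
P1→{C,D,E} P2→{P,R,S}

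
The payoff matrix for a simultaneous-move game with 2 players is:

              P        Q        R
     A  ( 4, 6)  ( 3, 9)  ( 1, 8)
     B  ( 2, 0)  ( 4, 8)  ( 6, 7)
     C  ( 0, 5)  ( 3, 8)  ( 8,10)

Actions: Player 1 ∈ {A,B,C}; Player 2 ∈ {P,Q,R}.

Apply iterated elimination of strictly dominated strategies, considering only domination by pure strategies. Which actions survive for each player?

Survivors P1:{B,C} P2:{Q,R}

P2 drop P (Q beats it: A:9>6 B:8>0 C:8>5)
P1 drop A (B beats it: Q:4>3 R:6>1)
P1→{B,C} P2→{Q,R}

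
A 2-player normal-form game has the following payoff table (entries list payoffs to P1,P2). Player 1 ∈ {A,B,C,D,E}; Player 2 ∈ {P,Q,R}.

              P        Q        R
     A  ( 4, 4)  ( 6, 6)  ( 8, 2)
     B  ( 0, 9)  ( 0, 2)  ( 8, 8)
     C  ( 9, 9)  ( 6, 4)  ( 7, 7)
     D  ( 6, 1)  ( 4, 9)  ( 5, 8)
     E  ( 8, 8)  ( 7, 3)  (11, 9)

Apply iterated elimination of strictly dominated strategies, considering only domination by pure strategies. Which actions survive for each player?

Survivors P1:{C,E} P2:{P,R}

P1 drop A (E beats it: P:8>4 Q:7>6 R:11>8)
P1 drop B (E beats it: P:8>0 Q:7>0 R:11>8)
P1 drop D (C beats it: P:9>6 Q:6>4 R:7>5)
P2 drop Q (P beats it: C:9>4 E:8>3)
P1→{C,E} P2→{P,R}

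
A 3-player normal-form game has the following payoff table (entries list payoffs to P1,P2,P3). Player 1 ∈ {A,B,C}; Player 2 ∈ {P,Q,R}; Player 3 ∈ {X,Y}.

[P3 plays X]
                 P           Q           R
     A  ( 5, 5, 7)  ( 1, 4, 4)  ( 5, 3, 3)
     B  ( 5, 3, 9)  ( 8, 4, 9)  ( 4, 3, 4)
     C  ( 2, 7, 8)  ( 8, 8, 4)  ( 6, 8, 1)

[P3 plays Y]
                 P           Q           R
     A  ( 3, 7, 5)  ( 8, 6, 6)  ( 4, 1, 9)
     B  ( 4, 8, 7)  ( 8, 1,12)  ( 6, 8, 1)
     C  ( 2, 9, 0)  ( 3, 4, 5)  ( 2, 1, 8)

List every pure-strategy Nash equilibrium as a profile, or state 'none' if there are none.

NE set: (A,P,X)

(A,P,X): NE
(A,P,Y): not NE [P1→B gives 4>3; P3→X gives 7>5]
(A,Q,X): not NE [P1→C gives 8>1; P2→P gives 5>4; P3→Y gives 6>4]
(A,Q,Y): not NE [P2→P gives 7>6]
(A,R,X): not NE [P1→C gives 6>5; P2→P gives 5>3; P3→Y gives 9>3]
(A,R,Y): not NE [P1→B gives 6>4; P2→P gives 7>1]
(B,P,X): not NE [P2→Q gives 4>3]
(B,P,Y): not NE [P3→X gives 9>7]
(B,Q,X): not NE [P3→Y gives 12>9]
(B,Q,Y): not NE [P2→R gives 8>1]
(B,R,X): not NE [P1→C gives 6>4; P2→Q gives 4>3]
(B,R,Y): not NE [P3→X gives 4>1]
(C,P,X): not NE [P1→B gives 5>2; P2→R gives 8>7]
(C,P,Y): not NE [P1→B gives 4>2; P3→X gives 8>0]
(C,Q,X): not NE [P3→Y gives 5>4]
(C,Q,Y): not NE [P1→B gives 8>3; P2→P gives 9>4]
(C,R,X): not NE [P3→Y gives 8>1]
(C,R,Y): not NE [P1→B gives 6>2; P2→P gives 9>1]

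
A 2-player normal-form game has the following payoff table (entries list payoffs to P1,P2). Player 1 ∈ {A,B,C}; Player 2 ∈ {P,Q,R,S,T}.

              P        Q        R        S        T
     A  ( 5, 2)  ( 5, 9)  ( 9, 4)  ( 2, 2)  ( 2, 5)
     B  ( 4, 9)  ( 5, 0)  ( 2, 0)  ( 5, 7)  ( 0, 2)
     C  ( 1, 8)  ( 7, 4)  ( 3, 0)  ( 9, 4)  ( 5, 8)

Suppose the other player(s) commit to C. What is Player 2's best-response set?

u_2(P vs C) = 8
u_2(Q vs C) = 4
u_2(R vs C) = 0
u_2(S vs C) = 4
u_2(T vs C) = 8
max payoff 8 at {P,T}

argmax u_2 = {P,T}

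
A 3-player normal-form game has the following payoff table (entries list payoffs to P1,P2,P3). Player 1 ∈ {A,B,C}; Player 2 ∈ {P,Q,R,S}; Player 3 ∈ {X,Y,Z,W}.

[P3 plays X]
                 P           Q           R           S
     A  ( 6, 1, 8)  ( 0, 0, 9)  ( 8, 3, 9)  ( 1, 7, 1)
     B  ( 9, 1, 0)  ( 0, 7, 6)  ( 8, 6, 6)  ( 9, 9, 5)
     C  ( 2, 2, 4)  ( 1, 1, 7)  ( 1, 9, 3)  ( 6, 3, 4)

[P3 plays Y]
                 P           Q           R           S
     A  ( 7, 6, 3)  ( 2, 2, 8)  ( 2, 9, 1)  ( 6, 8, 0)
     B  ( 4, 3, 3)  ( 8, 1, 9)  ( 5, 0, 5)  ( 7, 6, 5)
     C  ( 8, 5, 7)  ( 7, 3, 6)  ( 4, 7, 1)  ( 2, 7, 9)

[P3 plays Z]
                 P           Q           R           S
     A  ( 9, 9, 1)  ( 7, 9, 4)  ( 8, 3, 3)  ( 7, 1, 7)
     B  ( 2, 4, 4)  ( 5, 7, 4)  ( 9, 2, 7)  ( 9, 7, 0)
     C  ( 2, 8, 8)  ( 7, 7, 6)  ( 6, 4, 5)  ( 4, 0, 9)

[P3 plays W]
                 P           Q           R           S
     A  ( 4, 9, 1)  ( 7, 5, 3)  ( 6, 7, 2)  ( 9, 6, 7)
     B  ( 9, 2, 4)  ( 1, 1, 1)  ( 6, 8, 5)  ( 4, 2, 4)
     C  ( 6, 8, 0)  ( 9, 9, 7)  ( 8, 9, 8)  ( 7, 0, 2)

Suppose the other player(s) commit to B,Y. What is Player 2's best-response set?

u_2(P vs B,Y) = 3
u_2(Q vs B,Y) = 1
u_2(R vs B,Y) = 0
u_2(S vs B,Y) = 6
max payoff 6 at {S}

argmax u_2 = {S}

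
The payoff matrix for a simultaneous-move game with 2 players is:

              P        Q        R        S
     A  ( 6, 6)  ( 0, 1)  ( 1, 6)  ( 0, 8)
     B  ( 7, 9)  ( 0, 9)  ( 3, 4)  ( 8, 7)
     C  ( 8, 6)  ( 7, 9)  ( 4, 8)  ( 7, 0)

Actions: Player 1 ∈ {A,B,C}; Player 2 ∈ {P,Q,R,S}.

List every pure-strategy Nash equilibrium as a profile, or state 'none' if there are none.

NE set: (C,Q)

(A,P): not NE [P1→C gives 8>6; P2→S gives 8>6]
(A,Q): not NE [P1→C gives 7>0; P2→S gives 8>1]
(A,R): not NE [P1→C gives 4>1; P2→S gives 8>6]
(A,S): not NE [P1→B gives 8>0]
(B,P): not NE [P1→C gives 8>7]
(B,Q): not NE [P1→C gives 7>0]
(B,R): not NE [P1→C gives 4>3; P2→Q gives 9>4]
(B,S): not NE [P2→Q gives 9>7]
(C,P): not NE [P2→Q gives 9>6]
(C,Q): NE
(C,R): not NE [P2→Q gives 9>8]
(C,S): not NE [P1→B gives 8>7; P2→Q gives 9>0]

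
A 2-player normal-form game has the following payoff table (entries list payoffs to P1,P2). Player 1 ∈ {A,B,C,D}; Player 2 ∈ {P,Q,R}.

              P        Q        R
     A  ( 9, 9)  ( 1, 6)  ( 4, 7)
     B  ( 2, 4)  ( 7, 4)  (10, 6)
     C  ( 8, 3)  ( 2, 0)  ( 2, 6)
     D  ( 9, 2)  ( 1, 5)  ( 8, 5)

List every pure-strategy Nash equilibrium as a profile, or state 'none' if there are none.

(A,P): NE
(A,Q): not NE [P1→B gives 7>1; P2→P gives 9>6]
(A,R): not NE [P1→B gives 10>4; P2→P gives 9>7]
(B,P): not NE [P1→D gives 9>2; P2→R gives 6>4]
(B,Q): not NE [P2→R gives 6>4]
(B,R): NE
(C,P): not NE [P1→D gives 9>8; P2→R gives 6>3]
(C,Q): not NE [P1→B gives 7>2; P2→R gives 6>0]
(C,R): not NE [P1→B gives 10>2]
(D,P): not NE [P2→R gives 5>2]
(D,Q): not NE [P1→B gives 7>1]
(D,R): not NE [P1→B gives 10>8]

PSNE = {(A,P), (B,R)}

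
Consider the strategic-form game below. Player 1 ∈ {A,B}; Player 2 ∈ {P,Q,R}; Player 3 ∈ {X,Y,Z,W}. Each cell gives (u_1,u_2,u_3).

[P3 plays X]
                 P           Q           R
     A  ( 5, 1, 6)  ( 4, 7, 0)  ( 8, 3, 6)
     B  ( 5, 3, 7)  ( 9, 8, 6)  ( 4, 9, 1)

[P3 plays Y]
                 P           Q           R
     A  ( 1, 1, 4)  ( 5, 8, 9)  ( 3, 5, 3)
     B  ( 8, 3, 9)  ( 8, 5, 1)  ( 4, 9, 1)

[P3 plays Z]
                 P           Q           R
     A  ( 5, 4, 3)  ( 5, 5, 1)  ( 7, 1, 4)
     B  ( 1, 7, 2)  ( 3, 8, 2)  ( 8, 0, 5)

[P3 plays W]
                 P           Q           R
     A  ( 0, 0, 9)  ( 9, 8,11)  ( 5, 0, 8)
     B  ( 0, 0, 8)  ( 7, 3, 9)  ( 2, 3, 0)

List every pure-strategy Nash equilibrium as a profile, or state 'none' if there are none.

PSNE = {(A,Q,W)}

(A,P,X): not NE [P2→Q gives 7>1; P3→W gives 9>6]
(A,P,Y): not NE [P1→B gives 8>1; P2→Q gives 8>1; P3→W gives 9>4]
(A,P,Z): not NE [P2→Q gives 5>4; P3→W gives 9>3]
(A,P,W): not NE [P2→Q gives 8>0]
(A,Q,X): not NE [P1→B gives 9>4; P3→W gives 11>0]
(A,Q,Y): not NE [P1→B gives 8>5; P3→W gives 11>9]
(A,Q,Z): not NE [P3→W gives 11>1]
(A,Q,W): NE
(A,R,X): not NE [P2→Q gives 7>3; P3→W gives 8>6]
(A,R,Y): not NE [P1→B gives 4>3; P2→Q gives 8>5; P3→W gives 8>3]
(A,R,Z): not NE [P1→B gives 8>7; P2→Q gives 5>1; P3→W gives 8>4]
(A,R,W): not NE [P2→Q gives 8>0]
(B,P,X): not NE [P2→R gives 9>3; P3→Y gives 9>7]
(B,P,Y): not NE [P2→R gives 9>3]
(B,P,Z): not NE [P1→A gives 5>1; P2→Q gives 8>7; P3→Y gives 9>2]
(B,P,W): not NE [P2→R gives 3>0; P3→Y gives 9>8]
(B,Q,X): not NE [P2→R gives 9>8; P3→W gives 9>6]
(B,Q,Y): not NE [P2→R gives 9>5; P3→W gives 9>1]
(B,Q,Z): not NE [P1→A gives 5>3; P3→W gives 9>2]
(B,Q,W): not NE [P1→A gives 9>7]
(B,R,X): not NE [P1→A gives 8>4; P3→Z gives 5>1]
(B,R,Y): not NE [P3→Z gives 5>1]
(B,R,Z): not NE [P2→Q gives 8>0]
(B,R,W): not NE [P1→A gives 5>2; P3→Z gives 5>0]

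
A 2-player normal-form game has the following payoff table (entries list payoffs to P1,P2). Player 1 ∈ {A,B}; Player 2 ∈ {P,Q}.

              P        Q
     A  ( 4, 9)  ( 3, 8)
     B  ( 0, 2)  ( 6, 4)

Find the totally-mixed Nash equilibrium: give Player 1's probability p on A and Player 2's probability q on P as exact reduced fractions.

(p,q) = (2/3, 3/7)

P1 indiff ⇒ q·4+(1-q)·3 = q·0+(1-q)·6 ⇒ q(4) = (1-q)(3) ⇒ q = 3/7
P2 indiff ⇒ p·9+(1-p)·2 = p·8+(1-p)·4 ⇒ p(1) = (1-p)(2) ⇒ p = 2/3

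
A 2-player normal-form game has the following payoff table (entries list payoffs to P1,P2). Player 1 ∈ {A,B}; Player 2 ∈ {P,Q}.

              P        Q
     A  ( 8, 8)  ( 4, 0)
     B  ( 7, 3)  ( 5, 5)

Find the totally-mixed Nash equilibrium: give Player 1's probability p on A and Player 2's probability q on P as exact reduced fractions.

P1 indiff ⇒ q·8+(1-q)·4 = q·7+(1-q)·5 ⇒ q(1) = (1-q)(1) ⇒ q = 1/2
P2 indiff ⇒ p·8+(1-p)·3 = p·0+(1-p)·5 ⇒ p(8) = (1-p)(2) ⇒ p = 1/5

P1 mixes 1/5 on A; P2 mixes 1/2 on P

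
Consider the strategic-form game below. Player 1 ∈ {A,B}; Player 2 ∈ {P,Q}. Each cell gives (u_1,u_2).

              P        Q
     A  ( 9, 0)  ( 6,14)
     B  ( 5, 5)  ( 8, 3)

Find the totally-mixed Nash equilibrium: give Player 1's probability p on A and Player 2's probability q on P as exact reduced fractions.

P1 indiff ⇒ q·9+(1-q)·6 = q·5+(1-q)·8 ⇒ q(4) = (1-q)(2) ⇒ q = 1/3
P2 indiff ⇒ p·0+(1-p)·5 = p·14+(1-p)·3 ⇒ p(-14) = (1-p)(-2) ⇒ p = 1/8

p=1/8, q=1/3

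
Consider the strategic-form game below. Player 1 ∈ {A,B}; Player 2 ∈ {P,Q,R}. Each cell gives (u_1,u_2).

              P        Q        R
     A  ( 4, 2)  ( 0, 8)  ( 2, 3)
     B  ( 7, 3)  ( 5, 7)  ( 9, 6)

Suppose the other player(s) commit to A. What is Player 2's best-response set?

argmax u_2 = {Q}

u_2(P vs A) = 2
u_2(Q vs A) = 8
u_2(R vs A) = 3
max payoff 8 at {Q}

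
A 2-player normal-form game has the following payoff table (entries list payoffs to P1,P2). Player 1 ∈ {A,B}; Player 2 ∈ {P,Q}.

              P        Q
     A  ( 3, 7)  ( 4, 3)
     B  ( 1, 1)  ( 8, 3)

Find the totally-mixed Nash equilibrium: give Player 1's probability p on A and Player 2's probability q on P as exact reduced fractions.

P1 indiff ⇒ q·3+(1-q)·4 = q·1+(1-q)·8 ⇒ q(2) = (1-q)(4) ⇒ q = 2/3
P2 indiff ⇒ p·7+(1-p)·1 = p·3+(1-p)·3 ⇒ p(4) = (1-p)(2) ⇒ p = 1/3

(p,q) = (1/3, 2/3)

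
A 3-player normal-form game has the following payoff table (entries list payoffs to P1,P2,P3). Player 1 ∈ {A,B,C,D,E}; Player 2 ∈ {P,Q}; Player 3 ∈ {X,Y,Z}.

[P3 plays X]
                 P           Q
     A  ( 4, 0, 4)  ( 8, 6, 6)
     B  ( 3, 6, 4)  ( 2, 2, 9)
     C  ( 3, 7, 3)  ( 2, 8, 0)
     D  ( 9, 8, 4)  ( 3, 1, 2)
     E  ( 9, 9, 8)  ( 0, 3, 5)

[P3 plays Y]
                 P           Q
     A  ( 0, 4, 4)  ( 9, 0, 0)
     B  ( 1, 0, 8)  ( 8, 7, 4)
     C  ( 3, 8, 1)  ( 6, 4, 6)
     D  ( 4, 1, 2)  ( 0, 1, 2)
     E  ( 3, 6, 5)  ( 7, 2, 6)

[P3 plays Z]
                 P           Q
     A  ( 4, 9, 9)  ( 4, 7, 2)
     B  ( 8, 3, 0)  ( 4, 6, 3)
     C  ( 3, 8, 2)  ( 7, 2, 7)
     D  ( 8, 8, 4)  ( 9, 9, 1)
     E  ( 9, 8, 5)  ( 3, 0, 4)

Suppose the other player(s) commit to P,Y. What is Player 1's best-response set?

u_1(A vs P,Y) = 0
u_1(B vs P,Y) = 1
u_1(C vs P,Y) = 3
u_1(D vs P,Y) = 4
u_1(E vs P,Y) = 3
max payoff 4 at {D}

BR_1 = {D}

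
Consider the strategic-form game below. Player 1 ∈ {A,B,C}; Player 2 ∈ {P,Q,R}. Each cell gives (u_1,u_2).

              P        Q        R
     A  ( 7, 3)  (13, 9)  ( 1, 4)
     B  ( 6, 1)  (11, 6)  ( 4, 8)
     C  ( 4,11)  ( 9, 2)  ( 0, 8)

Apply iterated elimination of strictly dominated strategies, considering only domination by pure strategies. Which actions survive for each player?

Remaining: P1:{A,B} P2:{Q,R}

P1 drop C (A beats it: P:7>4 Q:13>9 R:1>0)
P2 drop P (Q beats it: A:9>3 B:6>1)
P1→{A,B} P2→{Q,R}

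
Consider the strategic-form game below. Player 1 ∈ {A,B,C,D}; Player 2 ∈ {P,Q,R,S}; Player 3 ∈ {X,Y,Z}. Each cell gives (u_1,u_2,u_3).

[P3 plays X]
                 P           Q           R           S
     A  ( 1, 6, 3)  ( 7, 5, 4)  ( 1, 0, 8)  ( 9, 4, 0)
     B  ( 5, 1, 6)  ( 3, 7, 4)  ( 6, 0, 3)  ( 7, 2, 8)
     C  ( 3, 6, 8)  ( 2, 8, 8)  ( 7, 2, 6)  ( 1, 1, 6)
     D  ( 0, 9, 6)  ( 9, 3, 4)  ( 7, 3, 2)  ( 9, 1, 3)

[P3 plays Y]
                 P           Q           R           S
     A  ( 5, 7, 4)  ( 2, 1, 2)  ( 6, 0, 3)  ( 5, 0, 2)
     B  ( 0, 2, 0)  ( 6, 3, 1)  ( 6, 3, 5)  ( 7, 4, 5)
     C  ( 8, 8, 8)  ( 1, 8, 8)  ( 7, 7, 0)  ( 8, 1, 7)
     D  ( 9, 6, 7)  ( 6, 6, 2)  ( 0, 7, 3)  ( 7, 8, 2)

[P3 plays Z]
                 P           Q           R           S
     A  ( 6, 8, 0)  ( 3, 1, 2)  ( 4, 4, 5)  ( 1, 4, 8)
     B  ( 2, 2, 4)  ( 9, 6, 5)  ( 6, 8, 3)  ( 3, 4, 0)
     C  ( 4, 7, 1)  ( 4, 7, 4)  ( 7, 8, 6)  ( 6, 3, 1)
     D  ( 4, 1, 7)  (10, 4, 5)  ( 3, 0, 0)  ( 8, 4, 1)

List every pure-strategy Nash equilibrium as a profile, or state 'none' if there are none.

NE set: (C,R,Z), (D,Q,Z)

(A,P,X): not NE [P1→B gives 5>1; P3→Y gives 4>3]
(A,P,Y): not NE [P1→D gives 9>5]
(A,P,Z): not NE [P3→Y gives 4>0]
(A,Q,X): not NE [P1→D gives 9>7; P2→P gives 6>5]
(A,Q,Y): not NE [P1→D gives 6>2; P2→P gives 7>1; P3→X gives 4>2]
(A,Q,Z): not NE [P1→D gives 10>3; P2→P gives 8>1; P3→X gives 4>2]
(A,R,X): not NE [P1→D gives 7>1; P2→P gives 6>0]
(A,R,Y): not NE [P1→C gives 7>6; P2→P gives 7>0; P3→X gives 8>3]
(A,R,Z): not NE [P1→C gives 7>4; P2→P gives 8>4; P3→X gives 8>5]
(A,S,X): not NE [P2→P gives 6>4; P3→Z gives 8>0]
(A,S,Y): not NE [P1→C gives 8>5; P2→P gives 7>0; P3→Z gives 8>2]
(A,S,Z): not NE [P1→D gives 8>1; P2→P gives 8>4]
(B,P,X): not NE [P2→Q gives 7>1]
(B,P,Y): not NE [P1→D gives 9>0; P2→S gives 4>2; P3→X gives 6>0]
(B,P,Z): not NE [P1→A gives 6>2; P2→R gives 8>2; P3→X gives 6>4]
(B,Q,X): not NE [P1→D gives 9>3; P3→Z gives 5>4]
(B,Q,Y): not NE [P2→S gives 4>3; P3→Z gives 5>1]
(B,Q,Z): not NE [P1→D gives 10>9; P2→R gives 8>6]
(B,R,X): not NE [P1→D gives 7>6; P2→Q gives 7>0; P3→Y gives 5>3]
(B,R,Y): not NE [P1→C gives 7>6; P2→S gives 4>3]
(B,R,Z): not NE [P1→C gives 7>6; P3→Y gives 5>3]
(B,S,X): not NE [P1→D gives 9>7; P2→Q gives 7>2]
(B,S,Y): not NE [P1→C gives 8>7; P3→X gives 8>5]
(B,S,Z): not NE [P1→D gives 8>3; P2→R gives 8>4; P3→X gives 8>0]
(C,P,X): not NE [P1→B gives 5>3; P2→Q gives 8>6]
(C,P,Y): not NE [P1→D gives 9>8]
(C,P,Z): not NE [P1→A gives 6>4; P2→R gives 8>7; P3→Y gives 8>1]
(C,Q,X): not NE [P1→D gives 9>2]
(C,Q,Y): not NE [P1→D gives 6>1]
(C,Q,Z): not NE [P1→D gives 10>4; P2→R gives 8>7; P3→Y gives 8>4]
(C,R,X): not NE [P2→Q gives 8>2]
(C,R,Y): not NE [P2→Q gives 8>7; P3→Z gives 6>0]
(C,R,Z): NE
(C,S,X): not NE [P1→D gives 9>1; P2→Q gives 8>1; P3→Y gives 7>6]
(C,S,Y): not NE [P2→Q gives 8>1]
(C,S,Z): not NE [P1→D gives 8>6; P2→R gives 8>3; P3→Y gives 7>1]
(D,P,X): not NE [P1→B gives 5>0; P3→Z gives 7>6]
(D,P,Y): not NE [P2→S gives 8>6]
(D,P,Z): not NE [P1→A gives 6>4; P2→S gives 4>1]
(D,Q,X): not NE [P2→P gives 9>3; P3→Z gives 5>4]
(D,Q,Y): not NE [P2→S gives 8>6; P3→Z gives 5>2]
(D,Q,Z): NE
(D,R,X): not NE [P2→P gives 9>3; P3→Y gives 3>2]
(D,R,Y): not NE [P1→C gives 7>0; P2→S gives 8>7]
(D,R,Z): not NE [P1→C gives 7>3; P2→S gives 4>0; P3→Y gives 3>0]
(D,S,X): not NE [P2→P gives 9>1]
(D,S,Y): not NE [P1→C gives 8>7; P3→X gives 3>2]
(D,S,Z): not NE [P3→X gives 3>1]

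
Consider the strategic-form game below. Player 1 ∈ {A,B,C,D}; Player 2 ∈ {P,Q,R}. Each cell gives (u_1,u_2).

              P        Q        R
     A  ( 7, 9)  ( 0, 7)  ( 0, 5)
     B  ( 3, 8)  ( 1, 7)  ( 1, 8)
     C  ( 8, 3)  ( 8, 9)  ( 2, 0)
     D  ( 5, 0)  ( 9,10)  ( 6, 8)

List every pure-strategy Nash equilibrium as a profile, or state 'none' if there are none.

Nash profiles: (D,Q)

(A,P): not NE [P1→C gives 8>7]
(A,Q): not NE [P1→D gives 9>0; P2→P gives 9>7]
(A,R): not NE [P1→D gives 6>0; P2→P gives 9>5]
(B,P): not NE [P1→C gives 8>3]
(B,Q): not NE [P1→D gives 9>1; P2→R gives 8>7]
(B,R): not NE [P1→D gives 6>1]
(C,P): not NE [P2→Q gives 9>3]
(C,Q): not NE [P1→D gives 9>8]
(C,R): not NE [P1→D gives 6>2; P2→Q gives 9>0]
(D,P): not NE [P1→C gives 8>5; P2→Q gives 10>0]
(D,Q): NE
(D,R): not NE [P2→Q gives 10>8]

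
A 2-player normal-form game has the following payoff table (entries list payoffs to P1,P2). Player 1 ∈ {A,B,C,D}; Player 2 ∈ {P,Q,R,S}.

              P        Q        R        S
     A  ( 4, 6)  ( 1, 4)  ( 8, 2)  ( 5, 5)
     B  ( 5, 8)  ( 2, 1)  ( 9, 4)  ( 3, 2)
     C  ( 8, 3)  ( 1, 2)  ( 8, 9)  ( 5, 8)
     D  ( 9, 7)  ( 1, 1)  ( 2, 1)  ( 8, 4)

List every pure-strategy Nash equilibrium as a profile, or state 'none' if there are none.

PSNE = {(D,P)}

(A,P): not NE [P1→D gives 9>4]
(A,Q): not NE [P1→B gives 2>1; P2→P gives 6>4]
(A,R): not NE [P1→B gives 9>8; P2→P gives 6>2]
(A,S): not NE [P1→D gives 8>5; P2→P gives 6>5]
(B,P): not NE [P1→D gives 9>5]
(B,Q): not NE [P2→P gives 8>1]
(B,R): not NE [P2→P gives 8>4]
(B,S): not NE [P1→D gives 8>3; P2→P gives 8>2]
(C,P): not NE [P1→D gives 9>8; P2→R gives 9>3]
(C,Q): not NE [P1→B gives 2>1; P2→R gives 9>2]
(C,R): not NE [P1→B gives 9>8]
(C,S): not NE [P1→D gives 8>5; P2→R gives 9>8]
(D,P): NE
(D,Q): not NE [P1→B gives 2>1; P2→P gives 7>1]
(D,R): not NE [P1→B gives 9>2; P2→P gives 7>1]
(D,S): not NE [P2→P gives 7>4]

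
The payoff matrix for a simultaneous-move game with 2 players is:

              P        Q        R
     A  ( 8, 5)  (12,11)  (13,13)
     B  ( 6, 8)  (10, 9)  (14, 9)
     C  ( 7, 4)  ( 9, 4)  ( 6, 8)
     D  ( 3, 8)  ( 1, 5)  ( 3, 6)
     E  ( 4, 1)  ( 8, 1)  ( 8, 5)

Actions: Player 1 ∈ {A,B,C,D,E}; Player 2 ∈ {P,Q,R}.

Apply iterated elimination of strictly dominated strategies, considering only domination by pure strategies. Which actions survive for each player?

P1 drop C (A beats it: P:8>7 Q:12>9 R:13>6)
P1 drop D (A beats it: P:8>3 Q:12>1 R:13>3)
P1 drop E (A beats it: P:8>4 Q:12>8 R:13>8)
P2 drop P (Q beats it: A:11>5 B:9>8)
P1→{A,B} P2→{Q,R}

Remaining: P1:{A,B} P2:{Q,R}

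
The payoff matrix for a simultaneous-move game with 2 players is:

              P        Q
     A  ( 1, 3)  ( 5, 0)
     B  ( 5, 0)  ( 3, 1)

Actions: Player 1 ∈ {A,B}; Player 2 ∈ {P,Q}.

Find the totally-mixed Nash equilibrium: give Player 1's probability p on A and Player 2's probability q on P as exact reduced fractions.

P1 indiff ⇒ q·1+(1-q)·5 = q·5+(1-q)·3 ⇒ q(-4) = (1-q)(-2) ⇒ q = 1/3
P2 indiff ⇒ p·3+(1-p)·0 = p·0+(1-p)·1 ⇒ p(3) = (1-p)(1) ⇒ p = 1/4

P1 mixes 1/4 on A; P2 mixes 1/3 on P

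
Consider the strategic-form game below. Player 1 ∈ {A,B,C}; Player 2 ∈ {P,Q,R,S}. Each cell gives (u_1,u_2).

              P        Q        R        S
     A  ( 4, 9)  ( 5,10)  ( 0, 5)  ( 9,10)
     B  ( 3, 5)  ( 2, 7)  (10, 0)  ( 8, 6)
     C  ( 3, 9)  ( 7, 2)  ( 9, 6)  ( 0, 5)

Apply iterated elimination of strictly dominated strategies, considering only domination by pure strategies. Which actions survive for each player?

Remaining: P1:{A,C} P2:{P,Q,S}

P2 drop R (P beats it: A:9>5 B:5>0 C:9>6)
P1 drop B (A beats it: P:4>3 Q:5>2 S:9>8)
P1→{A,C} P2→{P,Q,S}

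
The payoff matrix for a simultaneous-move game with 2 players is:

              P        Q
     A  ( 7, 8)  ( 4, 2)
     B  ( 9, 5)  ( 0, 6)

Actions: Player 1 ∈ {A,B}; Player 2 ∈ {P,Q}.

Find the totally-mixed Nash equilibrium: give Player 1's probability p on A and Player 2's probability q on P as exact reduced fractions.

p=1/7, q=2/3

P1 indiff ⇒ q·7+(1-q)·4 = q·9+(1-q)·0 ⇒ q(-2) = (1-q)(-4) ⇒ q = 2/3
P2 indiff ⇒ p·8+(1-p)·5 = p·2+(1-p)·6 ⇒ p(6) = (1-p)(1) ⇒ p = 1/7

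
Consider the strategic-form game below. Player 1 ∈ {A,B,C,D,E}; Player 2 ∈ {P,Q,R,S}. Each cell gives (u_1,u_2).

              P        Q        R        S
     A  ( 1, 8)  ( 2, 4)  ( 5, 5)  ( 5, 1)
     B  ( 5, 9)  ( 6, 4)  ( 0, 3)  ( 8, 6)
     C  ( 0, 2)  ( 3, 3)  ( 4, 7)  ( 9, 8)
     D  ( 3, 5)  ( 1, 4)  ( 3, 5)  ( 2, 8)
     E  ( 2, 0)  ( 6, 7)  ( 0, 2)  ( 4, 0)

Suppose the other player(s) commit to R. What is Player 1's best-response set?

BR_1 = {A}

u_1(A vs R) = 5
u_1(B vs R) = 0
u_1(C vs R) = 4
u_1(D vs R) = 3
u_1(E vs R) = 0
max payoff 5 at {A}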